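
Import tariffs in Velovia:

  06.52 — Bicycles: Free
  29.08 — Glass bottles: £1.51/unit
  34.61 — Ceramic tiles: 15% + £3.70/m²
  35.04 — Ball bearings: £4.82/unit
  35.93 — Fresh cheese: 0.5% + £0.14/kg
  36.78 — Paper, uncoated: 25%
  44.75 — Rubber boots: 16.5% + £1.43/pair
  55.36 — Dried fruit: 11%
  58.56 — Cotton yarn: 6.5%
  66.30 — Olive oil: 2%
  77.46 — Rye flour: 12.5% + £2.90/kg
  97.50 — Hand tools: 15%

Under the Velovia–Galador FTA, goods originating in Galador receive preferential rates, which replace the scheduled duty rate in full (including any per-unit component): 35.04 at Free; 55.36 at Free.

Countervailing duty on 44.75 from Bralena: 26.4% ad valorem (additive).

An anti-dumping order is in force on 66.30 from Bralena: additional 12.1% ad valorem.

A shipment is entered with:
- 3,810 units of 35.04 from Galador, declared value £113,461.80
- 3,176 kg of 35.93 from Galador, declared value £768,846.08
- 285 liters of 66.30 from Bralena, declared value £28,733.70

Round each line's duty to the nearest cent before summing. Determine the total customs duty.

Line 1 (35.04, Galador, 3,810 units, £113,461.80):
Base rate for 35.04 is £4.82/unit.
Origin Galador qualifies under the Velovia–Galador agreement and 35.04 is covered: preferential rate Free applies instead.
Duty = £113,461.80 × 0% = £0.00.
Line 2 (35.93, Galador, 3,176 kg, £768,846.08):
Base rate for 35.93 is 0.5% + £0.14/kg.
Origin Galador is the FTA partner but 35.93 is not on the preference list; base rate stands.
Duty = £768,846.08 × 0.5% + 3,176 × £0.14 = £4,288.87.
Line 3 (66.30, Bralena, 285 liters, £28,733.70):
Base rate for 66.30 is 2%.
Additional duty on 66.30 from Bralena: +12.1%. Applied ad valorem rate: 2% + 12.1% = 14.1%.
Duty = £28,733.70 × 14.1% = £4,051.45.
Total = £0.00 + £4,288.87 + £4,051.45 = £8,340.32.

£8,340.32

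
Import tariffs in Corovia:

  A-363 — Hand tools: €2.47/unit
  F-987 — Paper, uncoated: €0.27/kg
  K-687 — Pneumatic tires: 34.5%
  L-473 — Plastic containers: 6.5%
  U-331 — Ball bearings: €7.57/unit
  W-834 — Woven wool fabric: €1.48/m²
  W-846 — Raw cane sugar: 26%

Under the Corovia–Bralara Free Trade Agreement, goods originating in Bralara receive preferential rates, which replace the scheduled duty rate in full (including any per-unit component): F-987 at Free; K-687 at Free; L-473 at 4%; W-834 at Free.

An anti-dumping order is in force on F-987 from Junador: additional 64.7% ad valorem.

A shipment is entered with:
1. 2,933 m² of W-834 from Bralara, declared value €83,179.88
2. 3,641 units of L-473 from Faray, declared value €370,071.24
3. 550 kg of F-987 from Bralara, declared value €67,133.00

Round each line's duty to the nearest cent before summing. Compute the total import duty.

Line 1 (W-834, Bralara, 2,933 m², €83,179.88):
Base rate for W-834 is €1.48/m².
Origin Bralara qualifies under the Corovia–Bralara agreement and W-834 is covered: preferential rate Free applies instead.
Duty = €83,179.88 × 0% = €0.00.
Line 2 (L-473, Faray, 3,641 units, €370,071.24):
Base rate for L-473 is 6.5%.
L-473 has an FTA preferential rate, but origin Faray is not Bralara; base rate stands.
Duty = €370,071.24 × 6.5% = €24,054.63.
Line 3 (F-987, Bralara, 550 kg, €67,133.00):
Base rate for F-987 is €0.27/kg.
Origin Bralara qualifies under the Corovia–Bralara agreement and F-987 is covered: preferential rate Free applies instead.
The additional-duty order on F-987 targets Junador, not Bralara; it does not apply.
Duty = €67,133.00 × 0% = €0.00.
Total = €0.00 + €24,054.63 + €0.00 = €24,054.63.

€24,054.63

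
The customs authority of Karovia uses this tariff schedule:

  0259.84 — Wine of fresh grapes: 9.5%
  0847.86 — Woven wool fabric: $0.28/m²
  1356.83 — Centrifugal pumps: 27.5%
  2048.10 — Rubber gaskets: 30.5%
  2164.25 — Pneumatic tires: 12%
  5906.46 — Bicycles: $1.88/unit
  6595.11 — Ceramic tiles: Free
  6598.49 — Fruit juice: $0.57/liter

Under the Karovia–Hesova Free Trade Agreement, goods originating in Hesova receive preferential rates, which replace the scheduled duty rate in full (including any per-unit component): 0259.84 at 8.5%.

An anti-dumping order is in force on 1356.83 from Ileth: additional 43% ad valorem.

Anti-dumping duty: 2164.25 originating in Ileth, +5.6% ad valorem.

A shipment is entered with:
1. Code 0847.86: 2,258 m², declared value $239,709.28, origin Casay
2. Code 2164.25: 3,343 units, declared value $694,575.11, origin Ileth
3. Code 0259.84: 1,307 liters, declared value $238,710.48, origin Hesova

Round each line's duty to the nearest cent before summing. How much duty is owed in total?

Line 1 (0847.86, Casay, 2,258 m², $239,709.28):
Base rate for 0847.86 is $0.28/m².
Duty = 2,258 × $0.28 = $632.24.
Line 2 (2164.25, Ileth, 3,343 units, $694,575.11):
Base rate for 2164.25 is 12%.
Additional duty on 2164.25 from Ileth: +5.6%. Applied ad valorem rate: 12% + 5.6% = 17.6%.
Duty = $694,575.11 × 17.6% = $122,245.22.
Line 3 (0259.84, Hesova, 1,307 liters, $238,710.48):
Base rate for 0259.84 is 9.5%.
Origin Hesova qualifies under the Karovia–Hesova agreement and 0259.84 is covered: preferential rate 8.5% applies instead.
Duty = $238,710.48 × 8.5% = $20,290.39.
Total = $632.24 + $122,245.22 + $20,290.39 = $143,167.85.

$143,167.85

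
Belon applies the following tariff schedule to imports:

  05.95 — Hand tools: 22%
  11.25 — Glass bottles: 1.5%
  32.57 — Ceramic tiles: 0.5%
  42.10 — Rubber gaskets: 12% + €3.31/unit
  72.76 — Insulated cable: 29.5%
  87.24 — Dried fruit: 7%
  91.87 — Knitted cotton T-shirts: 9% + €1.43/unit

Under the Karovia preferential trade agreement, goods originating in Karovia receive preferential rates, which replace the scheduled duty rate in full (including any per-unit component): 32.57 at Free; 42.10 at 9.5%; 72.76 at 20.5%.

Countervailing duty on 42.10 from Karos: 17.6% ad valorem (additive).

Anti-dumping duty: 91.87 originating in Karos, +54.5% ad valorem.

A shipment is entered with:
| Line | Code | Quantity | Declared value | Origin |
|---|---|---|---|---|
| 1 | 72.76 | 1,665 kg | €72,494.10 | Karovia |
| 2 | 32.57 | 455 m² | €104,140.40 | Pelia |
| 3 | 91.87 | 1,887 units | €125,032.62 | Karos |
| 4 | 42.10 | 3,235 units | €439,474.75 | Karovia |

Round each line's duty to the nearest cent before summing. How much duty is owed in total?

Line 1 (72.76, Karovia, 1,665 kg, €72,494.10):
Base rate for 72.76 is 29.5%.
Origin Karovia qualifies under the Belon–Karovia agreement and 72.76 is covered: preferential rate 20.5% applies instead.
Duty = €72,494.10 × 20.5% = €14,861.29.
Line 2 (32.57, Pelia, 455 m², €104,140.40):
Base rate for 32.57 is 0.5%.
32.57 has an FTA preferential rate, but origin Pelia is not Karovia; base rate stands.
Duty = €104,140.40 × 0.5% = €520.70.
Line 3 (91.87, Karos, 1,887 units, €125,032.62):
Base rate for 91.87 is 9% + €1.43/unit.
Additional duty on 91.87 from Karos: +54.5%. Applied ad valorem rate: 9% + 54.5% = 63.5%.
Duty = €125,032.62 × 63.5% + 1,887 × €1.43 = €82,094.12.
Line 4 (42.10, Karovia, 3,235 units, €439,474.75):
Base rate for 42.10 is 12% + €3.31/unit.
Origin Karovia qualifies under the Belon–Karovia agreement and 42.10 is covered: preferential rate 9.5% applies instead.
The additional-duty order on 42.10 targets Karos, not Karovia; it does not apply.
Duty = €439,474.75 × 9.5% = €41,750.10.
Total = €14,861.29 + €520.70 + €82,094.12 + €41,750.10 = €139,226.21.

€139,226.21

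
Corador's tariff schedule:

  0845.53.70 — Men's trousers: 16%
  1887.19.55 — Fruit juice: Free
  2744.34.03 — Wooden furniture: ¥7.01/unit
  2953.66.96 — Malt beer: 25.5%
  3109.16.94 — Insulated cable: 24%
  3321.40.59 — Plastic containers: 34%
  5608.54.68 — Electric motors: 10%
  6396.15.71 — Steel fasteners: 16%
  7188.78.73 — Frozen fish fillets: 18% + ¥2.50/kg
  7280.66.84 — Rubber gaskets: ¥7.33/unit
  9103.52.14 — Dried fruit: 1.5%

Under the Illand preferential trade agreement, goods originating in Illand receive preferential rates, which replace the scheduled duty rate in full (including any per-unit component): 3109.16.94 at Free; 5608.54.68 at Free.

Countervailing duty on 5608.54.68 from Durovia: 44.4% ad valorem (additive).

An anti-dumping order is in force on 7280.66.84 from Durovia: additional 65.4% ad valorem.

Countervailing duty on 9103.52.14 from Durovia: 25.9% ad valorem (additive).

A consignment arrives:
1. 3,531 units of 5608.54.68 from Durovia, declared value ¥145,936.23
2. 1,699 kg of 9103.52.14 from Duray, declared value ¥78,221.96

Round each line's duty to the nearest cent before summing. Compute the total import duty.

Line 1 (5608.54.68, Durovia, 3,531 units, ¥145,936.23):
Base rate for 5608.54.68 is 10%.
5608.54.68 has an FTA preferential rate, but origin Durovia is not Illand; base rate stands.
Additional duty on 5608.54.68 from Durovia: +44.4%. Applied ad valorem rate: 10% + 44.4% = 54.4%.
Duty = ¥145,936.23 × 54.4% = ¥79,389.31.
Line 2 (9103.52.14, Duray, 1,699 kg, ¥78,221.96):
Base rate for 9103.52.14 is 1.5%.
The additional-duty order on 9103.52.14 targets Durovia, not Duray; it does not apply.
Duty = ¥78,221.96 × 1.5% = ¥1,173.33.
Total = ¥79,389.31 + ¥1,173.33 = ¥80,562.64.

¥80,562.64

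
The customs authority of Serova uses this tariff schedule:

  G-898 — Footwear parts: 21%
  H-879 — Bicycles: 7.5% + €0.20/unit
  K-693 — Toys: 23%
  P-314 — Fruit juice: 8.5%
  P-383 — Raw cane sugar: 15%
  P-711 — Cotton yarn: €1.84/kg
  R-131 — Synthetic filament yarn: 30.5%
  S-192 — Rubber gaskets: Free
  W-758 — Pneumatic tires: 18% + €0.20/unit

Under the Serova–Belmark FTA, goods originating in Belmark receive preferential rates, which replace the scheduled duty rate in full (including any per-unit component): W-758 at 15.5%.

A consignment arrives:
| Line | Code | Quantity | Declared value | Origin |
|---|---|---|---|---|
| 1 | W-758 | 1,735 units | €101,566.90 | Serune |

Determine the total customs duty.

€18,629.04

Line 1 (W-758, Serune, 1,735 units, €101,566.90):
Base rate for W-758 is 18% + €0.20/unit.
W-758 has an FTA preferential rate, but origin Serune is not Belmark; base rate stands.
Duty = €101,566.90 × 18% + 1,735 × €0.20 = €18,629.04.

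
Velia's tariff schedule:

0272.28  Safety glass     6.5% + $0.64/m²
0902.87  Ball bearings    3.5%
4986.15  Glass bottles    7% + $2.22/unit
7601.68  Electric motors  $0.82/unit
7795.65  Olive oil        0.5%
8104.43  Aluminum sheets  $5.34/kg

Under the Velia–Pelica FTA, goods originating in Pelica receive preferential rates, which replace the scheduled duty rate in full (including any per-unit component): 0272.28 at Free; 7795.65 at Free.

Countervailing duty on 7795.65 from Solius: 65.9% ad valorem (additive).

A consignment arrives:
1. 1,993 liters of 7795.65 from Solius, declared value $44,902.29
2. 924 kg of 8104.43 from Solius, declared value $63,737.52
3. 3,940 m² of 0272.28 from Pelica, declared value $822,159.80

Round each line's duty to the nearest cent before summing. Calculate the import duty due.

Line 1 (7795.65, Solius, 1,993 liters, $44,902.29):
Base rate for 7795.65 is 0.5%.
7795.65 has an FTA preferential rate, but origin Solius is not Pelica; base rate stands.
Additional duty on 7795.65 from Solius: +65.9%. Applied ad valorem rate: 0.5% + 65.9% = 66.4%.
Duty = $44,902.29 × 66.4% = $29,815.12.
Line 2 (8104.43, Solius, 924 kg, $63,737.52):
Base rate for 8104.43 is $5.34/kg.
Duty = 924 × $5.34 = $4,934.16.
Line 3 (0272.28, Pelica, 3,940 m², $822,159.80):
Base rate for 0272.28 is 6.5% + $0.64/m².
Origin Pelica qualifies under the Velia–Pelica agreement and 0272.28 is covered: preferential rate Free applies instead.
Duty = $822,159.80 × 0% = $0.00.
Total = $29,815.12 + $4,934.16 + $0.00 = $34,749.28.

$34,749.28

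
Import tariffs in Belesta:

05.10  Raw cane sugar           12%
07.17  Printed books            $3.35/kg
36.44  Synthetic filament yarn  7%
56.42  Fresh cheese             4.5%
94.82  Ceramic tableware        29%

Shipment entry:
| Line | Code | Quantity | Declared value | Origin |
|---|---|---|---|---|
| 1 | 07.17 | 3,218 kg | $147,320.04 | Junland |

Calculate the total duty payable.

Line 1 (07.17, Junland, 3,218 kg, $147,320.04):
Base rate for 07.17 is $3.35/kg.
Duty = 3,218 × $3.35 = $10,780.30.

$10,780.30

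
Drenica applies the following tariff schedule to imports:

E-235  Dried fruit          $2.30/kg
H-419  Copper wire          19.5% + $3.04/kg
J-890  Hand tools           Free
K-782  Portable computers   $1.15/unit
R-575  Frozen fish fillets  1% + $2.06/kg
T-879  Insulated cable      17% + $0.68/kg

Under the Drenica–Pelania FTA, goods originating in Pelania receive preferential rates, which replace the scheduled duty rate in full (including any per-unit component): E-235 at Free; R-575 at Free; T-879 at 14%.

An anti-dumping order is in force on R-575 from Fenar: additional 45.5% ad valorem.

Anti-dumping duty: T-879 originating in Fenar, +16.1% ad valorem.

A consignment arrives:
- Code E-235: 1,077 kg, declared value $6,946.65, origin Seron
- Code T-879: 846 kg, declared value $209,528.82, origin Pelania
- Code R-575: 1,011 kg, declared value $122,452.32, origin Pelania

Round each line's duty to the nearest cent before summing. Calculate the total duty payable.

Line 1 (E-235, Seron, 1,077 kg, $6,946.65):
Base rate for E-235 is $2.30/kg.
E-235 has an FTA preferential rate, but origin Seron is not Pelania; base rate stands.
Duty = 1,077 × $2.30 = $2,477.10.
Line 2 (T-879, Pelania, 846 kg, $209,528.82):
Base rate for T-879 is 17% + $0.68/kg.
Origin Pelania qualifies under the Drenica–Pelania agreement and T-879 is covered: preferential rate 14% applies instead.
The additional-duty order on T-879 targets Fenar, not Pelania; it does not apply.
Duty = $209,528.82 × 14% = $29,334.03.
Line 3 (R-575, Pelania, 1,011 kg, $122,452.32):
Base rate for R-575 is 1% + $2.06/kg.
Origin Pelania qualifies under the Drenica–Pelania agreement and R-575 is covered: preferential rate Free applies instead.
The additional-duty order on R-575 targets Fenar, not Pelania; it does not apply.
Duty = $122,452.32 × 0% = $0.00.
Total = $2,477.10 + $29,334.03 + $0.00 = $31,811.13.

$31,811.13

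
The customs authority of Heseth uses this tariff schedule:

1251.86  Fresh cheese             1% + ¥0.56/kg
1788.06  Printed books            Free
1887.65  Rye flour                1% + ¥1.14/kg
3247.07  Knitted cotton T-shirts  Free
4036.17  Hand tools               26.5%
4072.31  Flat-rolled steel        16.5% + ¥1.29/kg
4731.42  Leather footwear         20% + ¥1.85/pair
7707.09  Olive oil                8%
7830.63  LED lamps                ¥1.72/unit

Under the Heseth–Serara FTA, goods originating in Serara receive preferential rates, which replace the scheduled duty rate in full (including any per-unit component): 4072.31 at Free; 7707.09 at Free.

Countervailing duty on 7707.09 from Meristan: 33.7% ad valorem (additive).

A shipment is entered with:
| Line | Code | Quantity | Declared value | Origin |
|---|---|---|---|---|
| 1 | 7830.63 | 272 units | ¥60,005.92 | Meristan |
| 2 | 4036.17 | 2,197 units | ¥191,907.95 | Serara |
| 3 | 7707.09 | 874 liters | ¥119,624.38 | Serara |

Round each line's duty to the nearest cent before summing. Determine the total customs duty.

¥51,323.45

Line 1 (7830.63, Meristan, 272 units, ¥60,005.92):
Base rate for 7830.63 is ¥1.72/unit.
Duty = 272 × ¥1.72 = ¥467.84.
Line 2 (4036.17, Serara, 2,197 units, ¥191,907.95):
Base rate for 4036.17 is 26.5%.
Origin Serara is the FTA partner but 4036.17 is not on the preference list; base rate stands.
Duty = ¥191,907.95 × 26.5% = ¥50,855.61.
Line 3 (7707.09, Serara, 874 liters, ¥119,624.38):
Base rate for 7707.09 is 8%.
Origin Serara qualifies under the Heseth–Serara agreement and 7707.09 is covered: preferential rate Free applies instead.
The additional-duty order on 7707.09 targets Meristan, not Serara; it does not apply.
Duty = ¥119,624.38 × 0% = ¥0.00.
Total = ¥467.84 + ¥50,855.61 + ¥0.00 = ¥51,323.45.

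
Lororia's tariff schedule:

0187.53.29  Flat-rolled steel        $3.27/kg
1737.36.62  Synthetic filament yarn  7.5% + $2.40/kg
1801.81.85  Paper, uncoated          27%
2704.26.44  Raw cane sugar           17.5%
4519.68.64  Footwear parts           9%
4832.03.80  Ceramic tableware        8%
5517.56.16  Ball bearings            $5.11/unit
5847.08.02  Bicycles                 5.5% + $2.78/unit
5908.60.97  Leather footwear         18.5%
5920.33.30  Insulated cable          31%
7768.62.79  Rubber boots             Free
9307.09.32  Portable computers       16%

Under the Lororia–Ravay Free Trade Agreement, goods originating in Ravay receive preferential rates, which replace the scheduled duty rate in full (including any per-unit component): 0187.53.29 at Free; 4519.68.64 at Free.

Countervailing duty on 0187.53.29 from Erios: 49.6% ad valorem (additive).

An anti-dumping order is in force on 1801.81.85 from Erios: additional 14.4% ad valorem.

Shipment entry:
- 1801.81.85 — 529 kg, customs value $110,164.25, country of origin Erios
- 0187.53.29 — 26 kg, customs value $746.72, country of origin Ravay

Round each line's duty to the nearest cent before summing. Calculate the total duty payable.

Line 1 (1801.81.85, Erios, 529 kg, $110,164.25):
Base rate for 1801.81.85 is 27%.
Additional duty on 1801.81.85 from Erios: +14.4%. Applied ad valorem rate: 27% + 14.4% = 41.4%.
Duty = $110,164.25 × 41.4% = $45,608.00.
Line 2 (0187.53.29, Ravay, 26 kg, $746.72):
Base rate for 0187.53.29 is $3.27/kg.
Origin Ravay qualifies under the Lororia–Ravay agreement and 0187.53.29 is covered: preferential rate Free applies instead.
The additional-duty order on 0187.53.29 targets Erios, not Ravay; it does not apply.
Duty = $746.72 × 0% = $0.00.
Total = $45,608.00 + $0.00 = $45,608.00.

$45,608.00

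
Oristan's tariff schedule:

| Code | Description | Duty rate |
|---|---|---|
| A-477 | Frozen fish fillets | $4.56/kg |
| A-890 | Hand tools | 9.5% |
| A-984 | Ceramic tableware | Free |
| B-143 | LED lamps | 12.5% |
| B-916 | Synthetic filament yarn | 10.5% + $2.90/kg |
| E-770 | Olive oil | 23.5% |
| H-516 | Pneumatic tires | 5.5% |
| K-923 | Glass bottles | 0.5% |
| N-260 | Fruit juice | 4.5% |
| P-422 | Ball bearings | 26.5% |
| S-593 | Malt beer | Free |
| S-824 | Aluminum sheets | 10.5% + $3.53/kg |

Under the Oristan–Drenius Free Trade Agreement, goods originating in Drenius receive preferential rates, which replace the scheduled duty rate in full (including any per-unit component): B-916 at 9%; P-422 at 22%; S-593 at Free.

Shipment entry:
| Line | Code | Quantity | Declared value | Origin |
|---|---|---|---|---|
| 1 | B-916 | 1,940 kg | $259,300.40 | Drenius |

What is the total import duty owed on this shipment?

Line 1 (B-916, Drenius, 1,940 kg, $259,300.40):
Base rate for B-916 is 10.5% + $2.90/kg.
Origin Drenius qualifies under the Oristan–Drenius agreement and B-916 is covered: preferential rate 9% applies instead.
Duty = $259,300.40 × 9% = $23,337.04.

$23,337.04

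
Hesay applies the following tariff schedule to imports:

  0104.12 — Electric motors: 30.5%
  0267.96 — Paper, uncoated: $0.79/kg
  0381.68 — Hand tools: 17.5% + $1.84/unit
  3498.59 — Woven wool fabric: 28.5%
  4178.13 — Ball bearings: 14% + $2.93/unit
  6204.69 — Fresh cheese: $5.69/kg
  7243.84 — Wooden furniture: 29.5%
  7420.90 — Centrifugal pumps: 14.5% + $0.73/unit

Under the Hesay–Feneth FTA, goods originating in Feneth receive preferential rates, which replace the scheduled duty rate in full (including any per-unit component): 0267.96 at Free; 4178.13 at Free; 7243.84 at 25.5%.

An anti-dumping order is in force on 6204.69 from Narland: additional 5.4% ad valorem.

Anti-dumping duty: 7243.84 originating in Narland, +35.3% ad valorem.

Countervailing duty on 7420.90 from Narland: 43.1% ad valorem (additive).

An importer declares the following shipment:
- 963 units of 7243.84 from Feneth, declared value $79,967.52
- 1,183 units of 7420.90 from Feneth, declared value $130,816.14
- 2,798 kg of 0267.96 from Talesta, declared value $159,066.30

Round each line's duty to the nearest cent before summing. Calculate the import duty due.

$42,434.07

Line 1 (7243.84, Feneth, 963 units, $79,967.52):
Base rate for 7243.84 is 29.5%.
Origin Feneth qualifies under the Hesay–Feneth agreement and 7243.84 is covered: preferential rate 25.5% applies instead.
The additional-duty order on 7243.84 targets Narland, not Feneth; it does not apply.
Duty = $79,967.52 × 25.5% = $20,391.72.
Line 2 (7420.90, Feneth, 1,183 units, $130,816.14):
Base rate for 7420.90 is 14.5% + $0.73/unit.
Origin Feneth is the FTA partner but 7420.90 is not on the preference list; base rate stands.
The additional-duty order on 7420.90 targets Narland, not Feneth; it does not apply.
Duty = $130,816.14 × 14.5% + 1,183 × $0.73 = $19,831.93.
Line 3 (0267.96, Talesta, 2,798 kg, $159,066.30):
Base rate for 0267.96 is $0.79/kg.
0267.96 has an FTA preferential rate, but origin Talesta is not Feneth; base rate stands.
Duty = 2,798 × $0.79 = $2,210.42.
Total = $20,391.72 + $19,831.93 + $2,210.42 = $42,434.07.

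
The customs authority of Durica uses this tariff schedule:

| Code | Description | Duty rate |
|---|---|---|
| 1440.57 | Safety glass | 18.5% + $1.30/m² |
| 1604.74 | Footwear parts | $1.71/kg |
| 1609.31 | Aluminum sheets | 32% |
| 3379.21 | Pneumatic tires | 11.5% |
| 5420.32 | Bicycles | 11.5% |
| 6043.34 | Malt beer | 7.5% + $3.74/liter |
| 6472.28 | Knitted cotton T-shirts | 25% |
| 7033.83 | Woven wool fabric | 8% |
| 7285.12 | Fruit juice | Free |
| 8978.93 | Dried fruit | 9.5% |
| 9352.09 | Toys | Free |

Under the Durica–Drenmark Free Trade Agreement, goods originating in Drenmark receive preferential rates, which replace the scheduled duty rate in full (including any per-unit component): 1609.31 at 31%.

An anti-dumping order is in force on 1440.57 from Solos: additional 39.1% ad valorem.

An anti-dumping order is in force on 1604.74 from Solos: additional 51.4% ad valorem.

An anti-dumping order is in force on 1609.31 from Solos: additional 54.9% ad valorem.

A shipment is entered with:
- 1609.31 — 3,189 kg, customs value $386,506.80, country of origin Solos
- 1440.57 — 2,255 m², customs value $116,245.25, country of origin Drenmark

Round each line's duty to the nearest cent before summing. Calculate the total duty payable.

$360,311.28

Line 1 (1609.31, Solos, 3,189 kg, $386,506.80):
Base rate for 1609.31 is 32%.
1609.31 has an FTA preferential rate, but origin Solos is not Drenmark; base rate stands.
Additional duty on 1609.31 from Solos: +54.9%. Applied ad valorem rate: 32% + 54.9% = 86.9%.
Duty = $386,506.80 × 86.9% = $335,874.41.
Line 2 (1440.57, Drenmark, 2,255 m², $116,245.25):
Base rate for 1440.57 is 18.5% + $1.30/m².
Origin Drenmark is the FTA partner but 1440.57 is not on the preference list; base rate stands.
The additional-duty order on 1440.57 targets Solos, not Drenmark; it does not apply.
Duty = $116,245.25 × 18.5% + 2,255 × $1.30 = $24,436.87.
Total = $335,874.41 + $24,436.87 = $360,311.28.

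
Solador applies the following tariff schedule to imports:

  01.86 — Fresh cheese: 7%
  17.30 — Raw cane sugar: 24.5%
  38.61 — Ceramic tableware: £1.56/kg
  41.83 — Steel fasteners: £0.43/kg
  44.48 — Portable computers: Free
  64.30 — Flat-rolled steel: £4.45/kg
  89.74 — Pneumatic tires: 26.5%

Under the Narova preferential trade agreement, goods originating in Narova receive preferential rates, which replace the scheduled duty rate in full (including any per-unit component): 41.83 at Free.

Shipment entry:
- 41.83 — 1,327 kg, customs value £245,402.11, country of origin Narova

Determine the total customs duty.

Line 1 (41.83, Narova, 1,327 kg, £245,402.11):
Base rate for 41.83 is £0.43/kg.
Origin Narova qualifies under the Solador–Narova agreement and 41.83 is covered: preferential rate Free applies instead.
Duty = £245,402.11 × 0% = £0.00.

£0.00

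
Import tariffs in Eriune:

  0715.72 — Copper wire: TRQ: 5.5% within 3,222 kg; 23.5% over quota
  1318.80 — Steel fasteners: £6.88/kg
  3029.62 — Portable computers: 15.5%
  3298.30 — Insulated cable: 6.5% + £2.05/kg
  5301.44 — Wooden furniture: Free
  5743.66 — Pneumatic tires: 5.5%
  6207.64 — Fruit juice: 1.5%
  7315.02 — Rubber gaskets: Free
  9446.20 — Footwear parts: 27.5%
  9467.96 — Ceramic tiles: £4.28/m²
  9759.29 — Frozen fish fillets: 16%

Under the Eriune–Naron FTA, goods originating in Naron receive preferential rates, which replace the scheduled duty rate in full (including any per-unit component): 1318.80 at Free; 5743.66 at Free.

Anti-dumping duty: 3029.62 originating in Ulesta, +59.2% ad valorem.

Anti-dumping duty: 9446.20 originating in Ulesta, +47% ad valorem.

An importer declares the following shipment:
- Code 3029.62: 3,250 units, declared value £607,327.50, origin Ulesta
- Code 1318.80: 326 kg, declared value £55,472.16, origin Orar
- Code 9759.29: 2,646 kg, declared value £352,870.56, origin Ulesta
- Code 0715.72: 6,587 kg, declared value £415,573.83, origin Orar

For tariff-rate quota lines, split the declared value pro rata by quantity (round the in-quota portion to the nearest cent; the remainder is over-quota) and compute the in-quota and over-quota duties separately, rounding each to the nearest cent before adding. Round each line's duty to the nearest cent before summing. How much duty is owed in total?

Line 1 (3029.62, Ulesta, 3,250 units, £607,327.50):
Base rate for 3029.62 is 15.5%.
Additional duty on 3029.62 from Ulesta: +59.2%. Applied ad valorem rate: 15.5% + 59.2% = 74.7%.
Duty = £607,327.50 × 74.7% = £453,673.64.
Line 2 (1318.80, Orar, 326 kg, £55,472.16):
Base rate for 1318.80 is £6.88/kg.
1318.80 has an FTA preferential rate, but origin Orar is not Naron; base rate stands.
Duty = 326 × £6.88 = £2,242.88.
Line 3 (9759.29, Ulesta, 2,646 kg, £352,870.56):
Base rate for 9759.29 is 16%.
Duty = £352,870.56 × 16% = £56,459.29.
Line 4 (0715.72, Orar, 6,587 kg, £415,573.83):
Code 0715.72 is under a tariff-rate quota (threshold 3,222 kg). In-quota: 3,222 kg at 5.5%; over-quota: 3,365 kg at 23.5%.
Pro-rata value split: in-quota = £415,573.83 × 3,222/6,587 = £203,275.98; over-quota = £415,573.83 − £203,275.98 = £212,297.85.
In-quota duty = £203,275.98 × 5.5% = £11,180.18. Over-quota duty = £212,297.85 × 23.5% = £49,889.99.
Line duty = £11,180.18 + £49,889.99 = £61,070.17.
Total = £453,673.64 + £2,242.88 + £56,459.29 + £61,070.17 = £573,445.98.

£573,445.98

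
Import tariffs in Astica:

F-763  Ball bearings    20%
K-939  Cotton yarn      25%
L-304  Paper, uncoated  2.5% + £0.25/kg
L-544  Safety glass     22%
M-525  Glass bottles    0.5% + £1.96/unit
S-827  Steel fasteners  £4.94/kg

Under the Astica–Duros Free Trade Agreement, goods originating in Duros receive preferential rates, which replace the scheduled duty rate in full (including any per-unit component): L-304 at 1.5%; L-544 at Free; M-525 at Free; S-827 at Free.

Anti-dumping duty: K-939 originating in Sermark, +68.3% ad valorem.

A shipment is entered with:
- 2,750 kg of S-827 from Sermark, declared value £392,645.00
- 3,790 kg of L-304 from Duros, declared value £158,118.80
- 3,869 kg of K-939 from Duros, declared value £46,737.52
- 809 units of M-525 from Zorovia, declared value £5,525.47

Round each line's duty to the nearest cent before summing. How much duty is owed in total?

Line 1 (S-827, Sermark, 2,750 kg, £392,645.00):
Base rate for S-827 is £4.94/kg.
S-827 has an FTA preferential rate, but origin Sermark is not Duros; base rate stands.
Duty = 2,750 × £4.94 = £13,585.00.
Line 2 (L-304, Duros, 3,790 kg, £158,118.80):
Base rate for L-304 is 2.5% + £0.25/kg.
Origin Duros qualifies under the Astica–Duros agreement and L-304 is covered: preferential rate 1.5% applies instead.
Duty = £158,118.80 × 1.5% = £2,371.78.
Line 3 (K-939, Duros, 3,869 kg, £46,737.52):
Base rate for K-939 is 25%.
Origin Duros is the FTA partner but K-939 is not on the preference list; base rate stands.
The additional-duty order on K-939 targets Sermark, not Duros; it does not apply.
Duty = £46,737.52 × 25% = £11,684.38.
Line 4 (M-525, Zorovia, 809 units, £5,525.47):
Base rate for M-525 is 0.5% + £1.96/unit.
M-525 has an FTA preferential rate, but origin Zorovia is not Duros; base rate stands.
Duty = £5,525.47 × 0.5% + 809 × £1.96 = £1,613.27.
Total = £13,585.00 + £2,371.78 + £11,684.38 + £1,613.27 = £29,254.43.

£29,254.43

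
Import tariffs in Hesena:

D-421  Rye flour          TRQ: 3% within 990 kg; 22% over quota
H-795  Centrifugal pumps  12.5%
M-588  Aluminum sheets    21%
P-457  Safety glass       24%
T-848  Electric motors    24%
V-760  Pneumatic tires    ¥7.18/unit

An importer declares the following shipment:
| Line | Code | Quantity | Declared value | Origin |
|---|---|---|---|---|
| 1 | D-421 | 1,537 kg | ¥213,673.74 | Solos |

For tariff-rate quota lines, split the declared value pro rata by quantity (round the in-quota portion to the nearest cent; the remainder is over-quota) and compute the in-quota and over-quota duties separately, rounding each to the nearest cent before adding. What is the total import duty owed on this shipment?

¥20,858.56

Line 1 (D-421, Solos, 1,537 kg, ¥213,673.74):
Code D-421 is under a tariff-rate quota (threshold 990 kg). In-quota: 990 kg at 3%; over-quota: 547 kg at 22%.
Pro-rata value split: in-quota = ¥213,673.74 × 990/1,537 = ¥137,629.80; over-quota = ¥213,673.74 − ¥137,629.80 = ¥76,043.94.
In-quota duty = ¥137,629.80 × 3% = ¥4,128.89. Over-quota duty = ¥76,043.94 × 22% = ¥16,729.67.
Line duty = ¥4,128.89 + ¥16,729.67 = ¥20,858.56.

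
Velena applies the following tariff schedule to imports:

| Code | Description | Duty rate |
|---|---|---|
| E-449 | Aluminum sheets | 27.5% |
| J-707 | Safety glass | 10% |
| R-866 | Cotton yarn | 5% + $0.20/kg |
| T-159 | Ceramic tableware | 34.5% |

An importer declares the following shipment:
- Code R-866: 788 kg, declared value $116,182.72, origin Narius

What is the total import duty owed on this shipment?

$5,966.74

Line 1 (R-866, Narius, 788 kg, $116,182.72):
Base rate for R-866 is 5% + $0.20/kg.
Duty = $116,182.72 × 5% + 788 × $0.20 = $5,966.74.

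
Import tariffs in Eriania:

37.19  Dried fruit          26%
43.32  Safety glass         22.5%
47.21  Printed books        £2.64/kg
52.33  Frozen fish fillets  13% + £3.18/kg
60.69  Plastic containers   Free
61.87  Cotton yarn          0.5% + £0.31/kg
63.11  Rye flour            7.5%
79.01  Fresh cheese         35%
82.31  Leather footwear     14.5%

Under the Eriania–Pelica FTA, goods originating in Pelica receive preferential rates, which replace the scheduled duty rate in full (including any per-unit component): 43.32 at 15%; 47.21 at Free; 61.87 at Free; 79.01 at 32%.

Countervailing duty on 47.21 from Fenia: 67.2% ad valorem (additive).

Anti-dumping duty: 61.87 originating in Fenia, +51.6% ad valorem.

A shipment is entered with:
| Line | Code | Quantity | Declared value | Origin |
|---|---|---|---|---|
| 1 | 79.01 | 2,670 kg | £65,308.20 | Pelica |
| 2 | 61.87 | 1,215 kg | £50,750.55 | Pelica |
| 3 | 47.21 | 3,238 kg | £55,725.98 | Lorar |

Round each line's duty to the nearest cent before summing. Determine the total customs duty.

Line 1 (79.01, Pelica, 2,670 kg, £65,308.20):
Base rate for 79.01 is 35%.
Origin Pelica qualifies under the Eriania–Pelica agreement and 79.01 is covered: preferential rate 32% applies instead.
Duty = £65,308.20 × 32% = £20,898.62.
Line 2 (61.87, Pelica, 1,215 kg, £50,750.55):
Base rate for 61.87 is 0.5% + £0.31/kg.
Origin Pelica qualifies under the Eriania–Pelica agreement and 61.87 is covered: preferential rate Free applies instead.
The additional-duty order on 61.87 targets Fenia, not Pelica; it does not apply.
Duty = £50,750.55 × 0% = £0.00.
Line 3 (47.21, Lorar, 3,238 kg, £55,725.98):
Base rate for 47.21 is £2.64/kg.
47.21 has an FTA preferential rate, but origin Lorar is not Pelica; base rate stands.
The additional-duty order on 47.21 targets Fenia, not Lorar; it does not apply.
Duty = 3,238 × £2.64 = £8,548.32.
Total = £20,898.62 + £0.00 + £8,548.32 = £29,446.94.

£29,446.94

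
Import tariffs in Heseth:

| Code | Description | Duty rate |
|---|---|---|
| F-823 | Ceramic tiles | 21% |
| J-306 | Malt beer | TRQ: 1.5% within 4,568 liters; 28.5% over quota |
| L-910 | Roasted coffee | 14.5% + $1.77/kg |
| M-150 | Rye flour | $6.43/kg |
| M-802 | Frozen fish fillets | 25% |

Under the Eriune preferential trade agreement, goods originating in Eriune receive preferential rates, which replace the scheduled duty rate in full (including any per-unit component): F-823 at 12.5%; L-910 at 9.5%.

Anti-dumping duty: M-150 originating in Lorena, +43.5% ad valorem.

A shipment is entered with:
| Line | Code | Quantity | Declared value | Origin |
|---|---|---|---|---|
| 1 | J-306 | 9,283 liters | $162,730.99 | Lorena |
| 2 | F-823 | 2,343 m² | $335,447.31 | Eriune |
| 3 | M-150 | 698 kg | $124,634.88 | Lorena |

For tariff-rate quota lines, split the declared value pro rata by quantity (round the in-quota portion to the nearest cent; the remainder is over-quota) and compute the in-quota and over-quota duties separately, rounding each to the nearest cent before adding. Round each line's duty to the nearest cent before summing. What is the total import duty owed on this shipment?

Line 1 (J-306, Lorena, 9,283 liters, $162,730.99):
Code J-306 is under a tariff-rate quota (threshold 4,568 liters). In-quota: 4,568 liters at 1.5%; over-quota: 4,715 liters at 28.5%.
Pro-rata value split: in-quota = $162,730.99 × 4,568/9,283 = $80,077.04; over-quota = $162,730.99 − $80,077.04 = $82,653.95.
In-quota duty = $80,077.04 × 1.5% = $1,201.16. Over-quota duty = $82,653.95 × 28.5% = $23,556.38.
Line duty = $1,201.16 + $23,556.38 = $24,757.54.
Line 2 (F-823, Eriune, 2,343 m², $335,447.31):
Base rate for F-823 is 21%.
Origin Eriune qualifies under the Heseth–Eriune agreement and F-823 is covered: preferential rate 12.5% applies instead.
Duty = $335,447.31 × 12.5% = $41,930.91.
Line 3 (M-150, Lorena, 698 kg, $124,634.88):
Base rate for M-150 is $6.43/kg.
Additional duty on M-150 from Lorena: +43.5% ad valorem. Applied ad valorem rate = 43.5%.
Duty = $124,634.88 × 43.5% + 698 × $6.43 = $58,704.31.
Total = $24,757.54 + $41,930.91 + $58,704.31 = $125,392.76.

$125,392.76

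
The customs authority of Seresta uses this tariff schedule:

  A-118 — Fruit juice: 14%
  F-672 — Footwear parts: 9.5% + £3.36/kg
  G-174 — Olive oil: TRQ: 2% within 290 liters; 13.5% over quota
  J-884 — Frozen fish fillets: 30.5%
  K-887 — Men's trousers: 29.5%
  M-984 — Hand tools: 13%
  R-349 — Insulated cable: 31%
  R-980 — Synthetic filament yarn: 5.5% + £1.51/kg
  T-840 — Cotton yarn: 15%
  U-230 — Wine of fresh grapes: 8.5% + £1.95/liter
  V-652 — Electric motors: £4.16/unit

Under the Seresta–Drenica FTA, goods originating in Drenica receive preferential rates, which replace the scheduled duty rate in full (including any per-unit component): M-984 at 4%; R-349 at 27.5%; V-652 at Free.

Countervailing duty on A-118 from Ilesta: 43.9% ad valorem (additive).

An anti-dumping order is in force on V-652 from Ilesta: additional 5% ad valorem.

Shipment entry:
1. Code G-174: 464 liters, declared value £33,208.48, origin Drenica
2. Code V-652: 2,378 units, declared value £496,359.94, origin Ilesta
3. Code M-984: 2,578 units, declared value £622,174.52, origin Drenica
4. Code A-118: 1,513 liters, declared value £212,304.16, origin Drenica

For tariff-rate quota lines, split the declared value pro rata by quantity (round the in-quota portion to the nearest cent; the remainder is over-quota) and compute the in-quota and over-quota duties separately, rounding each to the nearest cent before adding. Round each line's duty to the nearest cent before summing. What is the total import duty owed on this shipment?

£91,416.33

Line 1 (G-174, Drenica, 464 liters, £33,208.48):
Code G-174 is under a tariff-rate quota (threshold 290 liters). In-quota: 290 liters at 2%; over-quota: 174 liters at 13.5%.
Pro-rata value split: in-quota = £33,208.48 × 290/464 = £20,755.30; over-quota = £33,208.48 − £20,755.30 = £12,453.18.
In-quota duty = £20,755.30 × 2% = £415.11. Over-quota duty = £12,453.18 × 13.5% = £1,681.18.
Line duty = £415.11 + £1,681.18 = £2,096.29.
Line 2 (V-652, Ilesta, 2,378 units, £496,359.94):
Base rate for V-652 is £4.16/unit.
V-652 has an FTA preferential rate, but origin Ilesta is not Drenica; base rate stands.
Additional duty on V-652 from Ilesta: +5% ad valorem. Applied ad valorem rate = 5%.
Duty = £496,359.94 × 5% + 2,378 × £4.16 = £34,710.48.
Line 3 (M-984, Drenica, 2,578 units, £622,174.52):
Base rate for M-984 is 13%.
Origin Drenica qualifies under the Seresta–Drenica agreement and M-984 is covered: preferential rate 4% applies instead.
Duty = £622,174.52 × 4% = £24,886.98.
Line 4 (A-118, Drenica, 1,513 liters, £212,304.16):
Base rate for A-118 is 14%.
Origin Drenica is the FTA partner but A-118 is not on the preference list; base rate stands.
The additional-duty order on A-118 targets Ilesta, not Drenica; it does not apply.
Duty = £212,304.16 × 14% = £29,722.58.
Total = £2,096.29 + £34,710.48 + £24,886.98 + £29,722.58 = £91,416.33.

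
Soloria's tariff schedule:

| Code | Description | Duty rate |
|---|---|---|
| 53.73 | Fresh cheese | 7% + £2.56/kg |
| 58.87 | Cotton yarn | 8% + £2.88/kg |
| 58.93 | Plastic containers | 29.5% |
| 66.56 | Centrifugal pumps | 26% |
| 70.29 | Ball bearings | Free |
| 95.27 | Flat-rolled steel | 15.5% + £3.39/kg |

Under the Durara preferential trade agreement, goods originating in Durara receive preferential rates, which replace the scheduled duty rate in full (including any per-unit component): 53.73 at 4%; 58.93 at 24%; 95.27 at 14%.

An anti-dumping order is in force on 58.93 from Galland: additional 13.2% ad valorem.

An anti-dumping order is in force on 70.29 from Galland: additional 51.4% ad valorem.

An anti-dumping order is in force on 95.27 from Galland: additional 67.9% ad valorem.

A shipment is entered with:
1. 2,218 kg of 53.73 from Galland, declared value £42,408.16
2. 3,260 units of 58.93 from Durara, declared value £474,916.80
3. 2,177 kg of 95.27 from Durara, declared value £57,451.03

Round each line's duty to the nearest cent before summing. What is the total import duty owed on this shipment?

£130,669.82

Line 1 (53.73, Galland, 2,218 kg, £42,408.16):
Base rate for 53.73 is 7% + £2.56/kg.
53.73 has an FTA preferential rate, but origin Galland is not Durara; base rate stands.
Duty = £42,408.16 × 7% + 2,218 × £2.56 = £8,646.65.
Line 2 (58.93, Durara, 3,260 units, £474,916.80):
Base rate for 58.93 is 29.5%.
Origin Durara qualifies under the Soloria–Durara agreement and 58.93 is covered: preferential rate 24% applies instead.
The additional-duty order on 58.93 targets Galland, not Durara; it does not apply.
Duty = £474,916.80 × 24% = £113,980.03.
Line 3 (95.27, Durara, 2,177 kg, £57,451.03):
Base rate for 95.27 is 15.5% + £3.39/kg.
Origin Durara qualifies under the Soloria–Durara agreement and 95.27 is covered: preferential rate 14% applies instead.
The additional-duty order on 95.27 targets Galland, not Durara; it does not apply.
Duty = £57,451.03 × 14% = £8,043.14.
Total = £8,646.65 + £113,980.03 + £8,043.14 = £130,669.82.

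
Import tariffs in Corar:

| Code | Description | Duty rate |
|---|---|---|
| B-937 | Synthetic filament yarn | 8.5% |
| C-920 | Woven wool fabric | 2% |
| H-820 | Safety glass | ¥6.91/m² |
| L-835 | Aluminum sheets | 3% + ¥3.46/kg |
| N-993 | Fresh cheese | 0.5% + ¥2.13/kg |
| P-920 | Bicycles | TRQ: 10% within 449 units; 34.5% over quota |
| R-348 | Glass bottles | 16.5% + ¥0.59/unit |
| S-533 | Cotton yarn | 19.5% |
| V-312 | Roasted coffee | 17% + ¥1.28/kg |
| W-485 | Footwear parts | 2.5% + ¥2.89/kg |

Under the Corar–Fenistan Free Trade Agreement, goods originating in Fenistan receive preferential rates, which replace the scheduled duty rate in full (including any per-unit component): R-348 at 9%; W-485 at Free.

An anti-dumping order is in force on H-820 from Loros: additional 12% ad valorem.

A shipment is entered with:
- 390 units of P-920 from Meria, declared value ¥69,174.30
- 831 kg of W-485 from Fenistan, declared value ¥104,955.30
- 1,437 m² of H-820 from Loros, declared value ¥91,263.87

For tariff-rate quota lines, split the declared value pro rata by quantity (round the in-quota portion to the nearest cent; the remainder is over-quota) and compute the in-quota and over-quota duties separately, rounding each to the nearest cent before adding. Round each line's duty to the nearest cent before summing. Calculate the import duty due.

Line 1 (P-920, Meria, 390 units, ¥69,174.30):
Code P-920 is under a tariff-rate quota (threshold 449 units). Quantity 390 units is within the quota, so the in-quota rate 10% applies to the full value.
Duty = ¥69,174.30 × 10% = ¥6,917.43.
Line 2 (W-485, Fenistan, 831 kg, ¥104,955.30):
Base rate for W-485 is 2.5% + ¥2.89/kg.
Origin Fenistan qualifies under the Corar–Fenistan agreement and W-485 is covered: preferential rate Free applies instead.
Duty = ¥104,955.30 × 0% = ¥0.00.
Line 3 (H-820, Loros, 1,437 m², ¥91,263.87):
Base rate for H-820 is ¥6.91/m².
Additional duty on H-820 from Loros: +12% ad valorem. Applied ad valorem rate = 12%.
Duty = ¥91,263.87 × 12% + 1,437 × ¥6.91 = ¥20,881.33.
Total = ¥6,917.43 + ¥0.00 + ¥20,881.33 = ¥27,798.76.

¥27,798.76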